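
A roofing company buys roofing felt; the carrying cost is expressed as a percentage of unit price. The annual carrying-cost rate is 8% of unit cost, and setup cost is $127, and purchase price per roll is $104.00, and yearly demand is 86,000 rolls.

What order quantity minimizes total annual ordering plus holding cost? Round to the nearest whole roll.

Holding cost per roll per year: H = 8% × $104 = $8.3200
2DS/H = 2·86,000·127/8.32 = 2,625,480.77
EOQ = √2,625,480.77 ≈ 1,620.33

1,620 rolls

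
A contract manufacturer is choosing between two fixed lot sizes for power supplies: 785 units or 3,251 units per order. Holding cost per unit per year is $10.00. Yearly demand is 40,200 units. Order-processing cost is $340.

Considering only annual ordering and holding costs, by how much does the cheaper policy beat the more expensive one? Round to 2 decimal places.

$877.22

TC(Q) = (D/Q)S + (Q/2)H
TC(785) = (40,200/785)×340 + (785/2)×10 = $21,336.46
TC(3,251) = (40,200/3,251)×340 + (3,251/2)×10 = $20,459.24
|ΔTC| = |$21,336.46 − $20,459.24| = $877.22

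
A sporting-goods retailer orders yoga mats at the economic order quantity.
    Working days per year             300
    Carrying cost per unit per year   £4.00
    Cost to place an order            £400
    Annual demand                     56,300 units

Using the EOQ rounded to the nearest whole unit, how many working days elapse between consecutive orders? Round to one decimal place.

17.9 days

2DS/H = 2·56,300·400/4 = 11,260,000.00
EOQ = √11,260,000.00 ≈ 3,355.59 → Q = 3,356 units
Cycle time = (working days × Q)/D = (300 × 3,356) / 56,300 = 17.883 days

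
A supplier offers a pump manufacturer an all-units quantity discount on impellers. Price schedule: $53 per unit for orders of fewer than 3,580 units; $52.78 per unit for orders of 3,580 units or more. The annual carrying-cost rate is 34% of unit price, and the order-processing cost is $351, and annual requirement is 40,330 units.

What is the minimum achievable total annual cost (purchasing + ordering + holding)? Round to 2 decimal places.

$2,160,077.08

H₁ = 34%×$53 = $18.0200;  H₂ = 34%×$52.78 = $17.9452
EOQ₁ = √(2×40,330×351/18.0200) = 1,253.44  (< 3,580, feasible at tier 1)
EOQ₂ = √(2×40,330×351/17.9452) = 1,256.05  (< 3,580 → use Q = 3,580 at tier-2 price)
TC(tier 1 (EOQ₁), Q≈1,253.4) = $2,160,077.08
TC(tier 2, Q≈3,580.0) = $2,164,693.45
Minimum at tier 1 (EOQ₁): $2,160,077.08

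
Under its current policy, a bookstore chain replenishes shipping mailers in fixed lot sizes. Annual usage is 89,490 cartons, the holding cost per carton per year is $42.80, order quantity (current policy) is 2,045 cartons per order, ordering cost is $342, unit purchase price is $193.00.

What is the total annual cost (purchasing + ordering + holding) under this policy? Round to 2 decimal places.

Annual ordering cost = (D/Q)·S = (89,490/2,045) × 342 = $14,966.05
Annual holding cost  = (Q/2)·H = (2,045/2) × 42.8 = $43,763.00
Purchase cost = D·C = 89,490 × 193 = $17,271,570.00
Total = $14,966.05 + $43,763.00 + $17,271,570.00 = $17,330,299.05

$17,330,299.05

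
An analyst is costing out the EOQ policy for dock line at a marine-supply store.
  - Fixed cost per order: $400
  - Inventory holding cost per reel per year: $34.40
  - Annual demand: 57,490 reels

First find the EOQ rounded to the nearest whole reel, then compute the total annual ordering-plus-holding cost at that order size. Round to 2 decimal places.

Optimal lot size Q* = (2 × 57,490 × $400 / $34.4)^½ ≈ 1,156.28 → Q = 1,156 reels
Orders/yr = 57,490/1,156 = 49.732; ordering cost = 49.732 × $400 = $19,892.73
Average inventory = 1,156/2 = 578; holding cost = 578 × $34.4 = $19,883.20
Total = $19,892.73 + $19,883.20 = $39,775.93

$39,775.93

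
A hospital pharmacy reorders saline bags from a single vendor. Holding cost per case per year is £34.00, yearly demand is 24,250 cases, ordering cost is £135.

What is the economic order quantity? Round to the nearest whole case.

439 cases

2DS/H = 2·24,250·135/34 = 192,573.53
EOQ = √192,573.53 ≈ 438.83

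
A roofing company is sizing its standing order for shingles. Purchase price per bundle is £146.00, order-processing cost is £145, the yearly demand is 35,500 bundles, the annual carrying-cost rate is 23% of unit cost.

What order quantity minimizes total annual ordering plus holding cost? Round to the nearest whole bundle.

Carrying cost H = £146 × 23% = £33.5800/bundle/yr
Optimal lot size Q* = (2 × 35,500 × £145 / £33.58)^½ ≈ 553.70

554 bundles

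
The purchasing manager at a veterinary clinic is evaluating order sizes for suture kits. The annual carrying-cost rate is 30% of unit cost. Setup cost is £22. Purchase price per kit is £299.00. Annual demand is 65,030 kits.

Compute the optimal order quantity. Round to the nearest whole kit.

Holding cost per kit per year: H = 30% × £299 = £89.7000
Q* = √(2·D·S / H) = √(2·65,030·22 / 89.7) = √31,898.8 ≈ 178.60

179 kits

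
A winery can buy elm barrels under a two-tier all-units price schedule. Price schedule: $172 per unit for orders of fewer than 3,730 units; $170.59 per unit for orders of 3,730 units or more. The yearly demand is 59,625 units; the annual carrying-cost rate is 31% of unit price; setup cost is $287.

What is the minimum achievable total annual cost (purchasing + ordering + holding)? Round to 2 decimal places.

H₁ = 31%×$172 = $53.3200;  H₂ = 31%×$170.59 = $52.8829
EOQ₁ = √(2×59,625×287/53.3200) = 801.17  (< 3,730, feasible at tier 1)
EOQ₂ = √(2×59,625×287/52.8829) = 804.47  (< 3,730 → use Q = 3,730 at tier-2 price)
TC(tier 1 (EOQ₁), Q≈801.2) = $10,298,218.42
TC(tier 2, Q≈3,730.0) = $10,274,643.13
Minimum at tier 2: $10,274,643.13

$10,274,643.13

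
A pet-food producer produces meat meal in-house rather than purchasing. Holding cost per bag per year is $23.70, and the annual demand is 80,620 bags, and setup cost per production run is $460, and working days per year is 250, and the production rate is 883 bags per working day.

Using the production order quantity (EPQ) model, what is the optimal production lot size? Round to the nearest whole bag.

d = 80,620/250 = 322.4800 bags/day;  effective holding cost H(1 − d/p) = 23.7·(1 − 322.4800/883) = 15.04453
Q* = √(2DS / H_eff) = √(2·80,620·460 / 15.04453) ≈ 2,220.37

2,220 bags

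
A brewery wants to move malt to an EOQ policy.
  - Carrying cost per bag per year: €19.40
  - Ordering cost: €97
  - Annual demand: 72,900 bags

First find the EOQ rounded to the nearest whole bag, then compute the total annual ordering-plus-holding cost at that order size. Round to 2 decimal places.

€16,564.01

Optimal lot size Q* = (2 × 72,900 × €97 / €19.4)^½ ≈ 853.81 → Q = 854 bags
Annual ordering cost = (D/Q)·S = (72,900/854) × 97 = €8,280.21
Annual holding cost  = (Q/2)·H = (854/2) × 19.4 = €8,283.80
Total = €8,280.21 + €8,283.80 = €16,564.01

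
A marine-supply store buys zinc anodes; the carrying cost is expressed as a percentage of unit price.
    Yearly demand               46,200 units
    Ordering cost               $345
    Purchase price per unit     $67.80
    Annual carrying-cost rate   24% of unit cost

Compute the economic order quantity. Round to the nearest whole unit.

H = i·C = 0.24 × $67.8 = $16.2720 per unit-year
Optimal lot size Q* = (2 × 46,200 × $345 / $16.272)^½ ≈ 1,399.67

1,400 units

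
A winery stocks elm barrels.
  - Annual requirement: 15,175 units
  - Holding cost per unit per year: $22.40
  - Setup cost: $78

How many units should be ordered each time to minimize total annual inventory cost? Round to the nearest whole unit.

325 units

EOQ = √(2DS/H) = √(2 × 15,175 × 78 / 22.4)
    = √(105,683.04) ≈ 325.09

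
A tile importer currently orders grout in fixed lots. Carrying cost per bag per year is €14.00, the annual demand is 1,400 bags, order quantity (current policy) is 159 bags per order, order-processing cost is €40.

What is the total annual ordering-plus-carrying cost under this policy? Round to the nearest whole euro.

€1,465

Annual ordering cost = (D/Q)·S = (1,400/159) × 40 = €352.20
Annual holding cost  = (Q/2)·H = (159/2) × 14 = €1,113.00
Total = €352.20 + €1,113.00 = €1,465.20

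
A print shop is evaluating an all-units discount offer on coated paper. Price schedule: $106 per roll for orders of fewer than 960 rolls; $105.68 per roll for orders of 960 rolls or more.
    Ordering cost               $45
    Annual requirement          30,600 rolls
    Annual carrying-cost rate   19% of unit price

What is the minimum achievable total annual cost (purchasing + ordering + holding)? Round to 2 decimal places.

$3,244,880.39

H₁ = 19%×$106 = $20.1400;  H₂ = 19%×$105.68 = $20.0792
EOQ₁ = √(2×30,600×45/20.1400) = 369.79  (< 960, feasible at tier 1)
EOQ₂ = √(2×30,600×45/20.0792) = 370.35  (< 960 → use Q = 960 at tier-2 price)
TC(tier 1 (EOQ₁), Q≈369.8) = $3,251,047.52
TC(tier 2, Q≈960.0) = $3,244,880.39
Minimum at tier 2: $3,244,880.39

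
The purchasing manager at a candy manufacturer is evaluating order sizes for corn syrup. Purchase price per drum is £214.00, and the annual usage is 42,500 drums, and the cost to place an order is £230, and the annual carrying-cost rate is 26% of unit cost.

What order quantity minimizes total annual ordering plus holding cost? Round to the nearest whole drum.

Carrying cost H = £214 × 26% = £55.6400/drum/yr
EOQ = √(2DS/H) = √(2 × 42,500 × 230 / 55.64)
    = √(351,365.92) ≈ 592.76

593 drums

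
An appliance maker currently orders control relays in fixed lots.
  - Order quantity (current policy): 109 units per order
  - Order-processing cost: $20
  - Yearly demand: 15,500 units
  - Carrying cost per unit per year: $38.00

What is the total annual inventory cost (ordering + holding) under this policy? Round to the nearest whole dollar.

$4,915

Ordering: D/Q × S = 15,500/109 × $20 = $2,844.04
Holding:  Q/2 × H = 109/2 × $38 = $2,071.00
Total = $2,844.04 + $2,071.00 = $4,915.04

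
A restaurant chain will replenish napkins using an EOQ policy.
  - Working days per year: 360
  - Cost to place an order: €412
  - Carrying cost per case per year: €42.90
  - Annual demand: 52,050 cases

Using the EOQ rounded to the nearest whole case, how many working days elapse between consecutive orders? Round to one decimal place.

6.9 days

Optimal lot size Q* = (2 × 52,050 × €412 / €42.9)^½ ≈ 999.87 → Q = 1,000 cases
Cycle time = (working days × Q)/D = (360 × 1,000) / 52,050 = 6.916 days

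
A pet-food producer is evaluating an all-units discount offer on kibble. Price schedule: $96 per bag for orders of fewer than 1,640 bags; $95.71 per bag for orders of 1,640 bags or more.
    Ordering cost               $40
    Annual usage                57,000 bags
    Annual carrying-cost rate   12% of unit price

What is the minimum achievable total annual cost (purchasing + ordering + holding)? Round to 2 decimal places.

$5,466,278.11

H₁ = 12%×$96 = $11.5200;  H₂ = 12%×$95.71 = $11.4852
EOQ₁ = √(2×57,000×40/11.5200) = 629.15  (< 1,640, feasible at tier 1)
EOQ₂ = √(2×57,000×40/11.4852) = 630.11  (< 1,640 → use Q = 1,640 at tier-2 price)
TC(tier 1 (EOQ₁), Q≈629.2) = $5,479,247.84
TC(tier 2, Q≈1,640.0) = $5,466,278.11
Minimum at tier 2: $5,466,278.11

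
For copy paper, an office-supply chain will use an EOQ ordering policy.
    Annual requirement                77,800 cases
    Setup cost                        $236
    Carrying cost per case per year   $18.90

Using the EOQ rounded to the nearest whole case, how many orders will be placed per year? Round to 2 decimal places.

55.81 orders per year

EOQ = √(2DS/H) = √(2 × 77,800 × 236 / 18.9)
    = √(1,942,941.80) ≈ 1,393.89 → Q = 1,394
N = D/Q = 77,800/1,394 ≈ 55.811 orders/yr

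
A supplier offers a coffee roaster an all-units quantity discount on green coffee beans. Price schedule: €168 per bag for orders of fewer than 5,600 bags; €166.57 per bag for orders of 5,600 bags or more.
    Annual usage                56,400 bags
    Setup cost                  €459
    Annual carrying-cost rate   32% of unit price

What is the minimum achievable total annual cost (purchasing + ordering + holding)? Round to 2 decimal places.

H₁ = 32%×€168 = €53.7600;  H₂ = 32%×€166.57 = €53.3024
EOQ₁ = √(2×56,400×459/53.7600) = 981.37  (< 5,600, feasible at tier 1)
EOQ₂ = √(2×56,400×459/53.3024) = 985.57  (< 5,600 → use Q = 5,600 at tier-2 price)
TC(tier 1 (EOQ₁), Q≈981.4) = €9,527,958.27
TC(tier 2, Q≈5,600.0) = €9,548,417.51
Minimum at tier 1 (EOQ₁): €9,527,958.27

€9,527,958.27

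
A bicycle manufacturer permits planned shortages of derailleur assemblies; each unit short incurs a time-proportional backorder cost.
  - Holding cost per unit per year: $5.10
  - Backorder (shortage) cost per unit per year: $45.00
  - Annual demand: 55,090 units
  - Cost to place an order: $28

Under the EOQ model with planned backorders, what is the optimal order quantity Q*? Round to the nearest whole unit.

Basic EOQ = √(2·55,090·28/5.1) = 777.759
Backorder adjustment √((H+b)/b) = √((5.1+45)/45) = 1.0551
Q* = 777.759 × 1.0551 ≈ 820.65

821 units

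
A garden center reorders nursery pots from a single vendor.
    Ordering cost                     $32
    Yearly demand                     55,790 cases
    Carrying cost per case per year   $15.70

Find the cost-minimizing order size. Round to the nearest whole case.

477 cases

Q* = √(2·D·S / H) = √(2·55,790·32 / 15.7) = √227,424.2 ≈ 476.89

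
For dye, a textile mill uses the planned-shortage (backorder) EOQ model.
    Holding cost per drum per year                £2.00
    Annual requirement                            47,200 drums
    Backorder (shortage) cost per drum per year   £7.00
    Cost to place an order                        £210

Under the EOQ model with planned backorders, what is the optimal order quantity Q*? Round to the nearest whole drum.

Q* = √(2DS/H) · √((H + b)/b)
   = √(2 × 47,200 × 210 / 2) · √((2 + 7) / 7)
   = 3,148.333 × 1.1339 ≈ 3,569.87

3,570 drums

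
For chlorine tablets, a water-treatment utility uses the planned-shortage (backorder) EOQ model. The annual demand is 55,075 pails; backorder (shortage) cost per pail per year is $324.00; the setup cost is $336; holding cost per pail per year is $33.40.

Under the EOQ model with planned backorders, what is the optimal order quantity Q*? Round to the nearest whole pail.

Basic EOQ = √(2·55,075·336/33.4) = 1,052.661
Backorder adjustment √((H+b)/b) = √((33.4+324)/324) = 1.0503
Q* = 1,052.661 × 1.0503 ≈ 1,105.59

1,106 pails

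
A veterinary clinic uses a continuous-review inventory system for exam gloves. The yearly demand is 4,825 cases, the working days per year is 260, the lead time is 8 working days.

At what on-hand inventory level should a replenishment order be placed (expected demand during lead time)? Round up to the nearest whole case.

149 cases

Daily demand d = 4,825 / 260 = 18.558 cases/day
Demand during lead time = 18.558 × 8 = 148.46
Reorder point = 148.46 → round up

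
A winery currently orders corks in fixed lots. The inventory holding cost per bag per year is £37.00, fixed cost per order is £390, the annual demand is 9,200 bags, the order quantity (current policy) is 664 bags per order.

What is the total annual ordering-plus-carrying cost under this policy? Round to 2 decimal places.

Annual ordering cost = (D/Q)·S = (9,200/664) × 390 = £5,403.61
Annual holding cost  = (Q/2)·H = (664/2) × 37 = £12,284.00
Total = £5,403.61 + £12,284.00 = £17,687.61

£17,687.61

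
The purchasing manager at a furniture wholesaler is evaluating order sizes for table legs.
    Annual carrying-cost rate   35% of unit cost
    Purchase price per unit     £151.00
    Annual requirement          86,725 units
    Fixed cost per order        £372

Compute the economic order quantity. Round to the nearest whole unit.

H = i·C = 0.35 × £151 = £52.8500 per unit-year
2DS/H = 2·86,725·372/52.85 = 1,220,877.96
EOQ = √1,220,877.96 ≈ 1,104.93

1,105 units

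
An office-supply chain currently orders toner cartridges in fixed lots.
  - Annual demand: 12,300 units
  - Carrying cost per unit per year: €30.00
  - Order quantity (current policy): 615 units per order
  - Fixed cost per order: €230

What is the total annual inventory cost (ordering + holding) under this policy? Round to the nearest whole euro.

Orders/yr = 12,300/615 = 20.000; ordering cost = 20.000 × €230 = €4,600.00
Average inventory = 615/2 = 307.5; holding cost = 307.5 × €30 = €9,225.00
Total = €4,600.00 + €9,225.00 = €13,825.00

€13,825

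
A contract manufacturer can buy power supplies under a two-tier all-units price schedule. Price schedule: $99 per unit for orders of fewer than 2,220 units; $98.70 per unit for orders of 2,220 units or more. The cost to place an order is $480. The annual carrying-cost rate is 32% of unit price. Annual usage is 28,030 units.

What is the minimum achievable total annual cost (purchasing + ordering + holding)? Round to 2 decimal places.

$2,804,167.10

H₁ = 32%×$99 = $31.6800;  H₂ = 32%×$98.70 = $31.5840
EOQ₁ = √(2×28,030×480/31.6800) = 921.63  (< 2,220, feasible at tier 1)
EOQ₂ = √(2×28,030×480/31.5840) = 923.03  (< 2,220 → use Q = 2,220 at tier-2 price)
TC(tier 1 (EOQ₁), Q≈921.6) = $2,804,167.10
TC(tier 2, Q≈2,220.0) = $2,807,679.78
Minimum at tier 1 (EOQ₁): $2,804,167.10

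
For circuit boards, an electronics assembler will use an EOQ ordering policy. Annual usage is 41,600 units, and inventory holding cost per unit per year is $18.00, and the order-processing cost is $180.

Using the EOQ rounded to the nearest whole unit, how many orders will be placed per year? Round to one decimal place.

2DS/H = 2·41,600·180/18 = 832,000.00
EOQ = √832,000.00 ≈ 912.14 → Q = 912
N = D/Q = 41,600/912 ≈ 45.614 orders/yr

45.6 orders per year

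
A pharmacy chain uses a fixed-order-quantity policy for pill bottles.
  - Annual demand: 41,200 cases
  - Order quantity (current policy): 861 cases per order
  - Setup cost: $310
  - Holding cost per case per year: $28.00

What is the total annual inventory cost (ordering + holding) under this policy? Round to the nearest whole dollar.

$26,888

Orders/yr = 41,200/861 = 47.851; ordering cost = 47.851 × $310 = $14,833.91
Average inventory = 861/2 = 430.5; holding cost = 430.5 × $28 = $12,054.00
Total = $14,833.91 + $12,054.00 = $26,887.91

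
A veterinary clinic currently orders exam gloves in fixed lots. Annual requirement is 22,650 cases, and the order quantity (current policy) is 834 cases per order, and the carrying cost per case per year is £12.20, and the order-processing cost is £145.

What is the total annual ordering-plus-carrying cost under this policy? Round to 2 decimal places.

£9,025.35

Orders/yr = 22,650/834 = 27.158; ordering cost = 27.158 × £145 = £3,937.95
Average inventory = 834/2 = 417; holding cost = 417 × £12.2 = £5,087.40
Total = £3,937.95 + £5,087.40 = £9,025.35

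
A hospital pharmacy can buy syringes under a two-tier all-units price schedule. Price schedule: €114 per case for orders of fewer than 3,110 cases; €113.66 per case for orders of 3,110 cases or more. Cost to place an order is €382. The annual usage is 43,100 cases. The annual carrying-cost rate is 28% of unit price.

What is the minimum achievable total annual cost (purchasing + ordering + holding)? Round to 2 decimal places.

H₁ = 28%×€114 = €31.9200;  H₂ = 28%×€113.66 = €31.8248
EOQ₁ = √(2×43,100×382/31.9200) = 1,015.67  (< 3,110, feasible at tier 1)
EOQ₂ = √(2×43,100×382/31.8248) = 1,017.19  (< 3,110 → use Q = 3,110 at tier-2 price)
TC(tier 1 (EOQ₁), Q≈1,015.7) = €4,945,820.28
TC(tier 2, Q≈3,110.0) = €4,953,527.52
Minimum at tier 1 (EOQ₁): €4,945,820.28

€4,945,820.28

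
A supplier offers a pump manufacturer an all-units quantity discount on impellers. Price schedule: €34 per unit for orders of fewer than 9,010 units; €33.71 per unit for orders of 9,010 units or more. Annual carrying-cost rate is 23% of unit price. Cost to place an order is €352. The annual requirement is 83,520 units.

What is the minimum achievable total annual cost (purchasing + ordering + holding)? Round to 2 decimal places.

H₁ = 23%×€34 = €7.8200;  H₂ = 23%×€33.71 = €7.7533
EOQ₁ = √(2×83,520×352/7.8200) = 2,742.07  (< 9,010, feasible at tier 1)
EOQ₂ = √(2×83,520×352/7.7533) = 2,753.84  (< 9,010 → use Q = 9,010 at tier-2 price)
TC(tier 1 (EOQ₁), Q≈2,742.1) = €2,861,122.97
TC(tier 2, Q≈9,010.0) = €2,853,650.75
Minimum at tier 2: €2,853,650.75

€2,853,650.75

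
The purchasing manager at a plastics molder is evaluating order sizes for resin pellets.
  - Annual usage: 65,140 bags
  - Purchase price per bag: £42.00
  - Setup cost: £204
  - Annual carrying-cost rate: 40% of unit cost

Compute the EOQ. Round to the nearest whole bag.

H = i·C = 0.4 × £42 = £16.8000 per bag-year
Q* = √(2·D·S / H) = √(2·65,140·204 / 16.8) = √1,581,971.4 ≈ 1,257.76

1,258 bags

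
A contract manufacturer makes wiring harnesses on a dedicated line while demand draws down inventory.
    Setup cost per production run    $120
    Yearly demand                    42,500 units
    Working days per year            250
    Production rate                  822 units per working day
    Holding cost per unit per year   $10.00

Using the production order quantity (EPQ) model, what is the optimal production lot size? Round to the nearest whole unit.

1,134 units

d = 42,500/250 = 170.0000 units/day;  effective holding cost H(1 − d/p) = 10·(1 − 170.0000/822) = 7.93187
Q* = √(2DS / H_eff) = √(2·42,500·120 / 7.93187) ≈ 1,134.00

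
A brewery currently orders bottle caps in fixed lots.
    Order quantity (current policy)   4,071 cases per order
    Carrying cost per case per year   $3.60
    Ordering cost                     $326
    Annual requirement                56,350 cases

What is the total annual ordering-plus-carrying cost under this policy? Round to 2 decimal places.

$11,840.23

Annual ordering cost = (D/Q)·S = (56,350/4,071) × 326 = $4,512.43
Annual holding cost  = (Q/2)·H = (4,071/2) × 3.6 = $7,327.80
Total = $4,512.43 + $7,327.80 = $11,840.23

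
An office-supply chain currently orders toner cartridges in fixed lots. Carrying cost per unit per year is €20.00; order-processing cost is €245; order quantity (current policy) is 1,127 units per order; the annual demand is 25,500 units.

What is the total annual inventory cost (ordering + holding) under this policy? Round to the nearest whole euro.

€16,813

Annual ordering cost = (D/Q)·S = (25,500/1,127) × 245 = €5,543.48
Annual holding cost  = (Q/2)·H = (1,127/2) × 20 = €11,270.00
Total = €5,543.48 + €11,270.00 = €16,813.48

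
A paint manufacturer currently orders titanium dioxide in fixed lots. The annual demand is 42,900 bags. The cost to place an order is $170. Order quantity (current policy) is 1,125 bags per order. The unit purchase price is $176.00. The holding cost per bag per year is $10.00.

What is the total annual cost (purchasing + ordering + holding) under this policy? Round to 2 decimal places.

$7,562,507.67

Orders/yr = 42,900/1,125 = 38.133; ordering cost = 38.133 × $170 = $6,482.67
Average inventory = 1,125/2 = 562.5; holding cost = 562.5 × $10 = $5,625.00
Purchase cost = D·C = 42,900 × 176 = $7,550,400.00
Total = $6,482.67 + $5,625.00 + $7,550,400.00 = $7,562,507.67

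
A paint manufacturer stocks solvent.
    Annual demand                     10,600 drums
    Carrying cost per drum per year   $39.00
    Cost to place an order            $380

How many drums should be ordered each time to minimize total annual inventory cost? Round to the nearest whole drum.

Optimal lot size Q* = (2 × 10,600 × $380 / $39)^½ ≈ 454.49

454 drums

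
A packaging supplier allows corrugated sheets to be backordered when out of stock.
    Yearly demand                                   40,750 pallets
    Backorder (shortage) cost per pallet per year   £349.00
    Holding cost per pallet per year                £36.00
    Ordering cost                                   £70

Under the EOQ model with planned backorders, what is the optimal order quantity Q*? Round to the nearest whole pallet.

Q* = √(2DS/H) · √((H + b)/b)
   = √(2 × 40,750 × 70 / 36) · √((36 + 349) / 349)
   = 398.086 × 1.0503 ≈ 418.11

418 pallets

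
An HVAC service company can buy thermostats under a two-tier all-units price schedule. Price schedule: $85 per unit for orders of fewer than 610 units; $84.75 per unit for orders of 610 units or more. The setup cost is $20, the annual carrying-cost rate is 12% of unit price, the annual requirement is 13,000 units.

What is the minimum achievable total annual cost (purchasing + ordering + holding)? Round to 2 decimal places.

$1,105,278.08

H₁ = 12%×$85 = $10.2000;  H₂ = 12%×$84.75 = $10.1700
EOQ₁ = √(2×13,000×20/10.2000) = 225.79  (< 610, feasible at tier 1)
EOQ₂ = √(2×13,000×20/10.1700) = 226.12  (< 610 → use Q = 610 at tier-2 price)
TC(tier 1 (EOQ₁), Q≈225.8) = $1,107,303.04
TC(tier 2, Q≈610.0) = $1,105,278.08
Minimum at tier 2: $1,105,278.08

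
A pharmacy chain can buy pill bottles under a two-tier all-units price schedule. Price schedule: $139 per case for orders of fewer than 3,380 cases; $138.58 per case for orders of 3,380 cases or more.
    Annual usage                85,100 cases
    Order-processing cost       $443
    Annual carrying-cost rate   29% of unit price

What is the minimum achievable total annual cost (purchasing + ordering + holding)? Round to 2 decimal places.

H₁ = 29%×$139 = $40.3100;  H₂ = 29%×$138.58 = $40.1882
EOQ₁ = √(2×85,100×443/40.3100) = 1,367.65  (< 3,380, feasible at tier 1)
EOQ₂ = √(2×85,100×443/40.1882) = 1,369.72  (< 3,380 → use Q = 3,380 at tier-2 price)
TC(tier 1 (EOQ₁), Q≈1,367.7) = $11,884,030.01
TC(tier 2, Q≈3,380.0) = $11,872,229.70
Minimum at tier 2: $11,872,229.70

$11,872,229.70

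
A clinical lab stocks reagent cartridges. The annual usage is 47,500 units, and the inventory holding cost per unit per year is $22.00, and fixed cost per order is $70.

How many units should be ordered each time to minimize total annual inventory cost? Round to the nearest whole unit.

550 units

Q* = √(2·D·S / H) = √(2·47,500·70 / 22) = √302,272.7 ≈ 549.79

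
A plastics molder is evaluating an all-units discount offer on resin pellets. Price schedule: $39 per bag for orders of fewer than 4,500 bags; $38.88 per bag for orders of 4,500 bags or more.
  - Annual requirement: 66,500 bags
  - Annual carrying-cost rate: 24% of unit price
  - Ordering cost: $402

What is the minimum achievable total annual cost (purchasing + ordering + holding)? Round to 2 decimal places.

$2,612,455.87

H₁ = 24%×$39 = $9.3600;  H₂ = 24%×$38.88 = $9.3312
EOQ₁ = √(2×66,500×402/9.3600) = 2,390.02  (< 4,500, feasible at tier 1)
EOQ₂ = √(2×66,500×402/9.3312) = 2,393.70  (< 4,500 → use Q = 4,500 at tier-2 price)
TC(tier 1 (EOQ₁), Q≈2,390.0) = $2,615,870.56
TC(tier 2, Q≈4,500.0) = $2,612,455.87
Minimum at tier 2: $2,612,455.87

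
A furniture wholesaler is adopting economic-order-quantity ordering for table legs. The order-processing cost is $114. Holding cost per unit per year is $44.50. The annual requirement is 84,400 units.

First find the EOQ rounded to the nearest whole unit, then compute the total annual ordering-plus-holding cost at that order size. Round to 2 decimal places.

$29,262.99

EOQ = √(2DS/H) = √(2 × 84,400 × 114 / 44.5)
    = √(432,431.46) ≈ 657.60 → Q = 658 units
Ordering: D/Q × S = 84,400/658 × $114 = $14,622.49
Holding:  Q/2 × H = 658/2 × $44.5 = $14,640.50
Total = $14,622.49 + $14,640.50 = $29,262.99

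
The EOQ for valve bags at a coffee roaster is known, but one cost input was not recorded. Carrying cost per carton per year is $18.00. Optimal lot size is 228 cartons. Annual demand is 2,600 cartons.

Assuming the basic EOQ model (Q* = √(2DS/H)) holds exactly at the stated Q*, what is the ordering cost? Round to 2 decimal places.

$179.94

EOQ relation: Q² = 2DS/H, so rearrange for the unknown.
S = Q²H / (2D) = 228² × 18 / (2 × 2,600) = 179.9446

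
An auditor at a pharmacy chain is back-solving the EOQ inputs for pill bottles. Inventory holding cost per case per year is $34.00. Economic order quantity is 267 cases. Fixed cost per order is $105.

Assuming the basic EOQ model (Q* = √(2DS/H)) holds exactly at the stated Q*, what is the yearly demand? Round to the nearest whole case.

11,542 cases per year

From Q* = √(2DS/H) ⇒ Q*² = 2DS/H.
D = Q²H / (2S) = 267² × 34 / (2 × 105) = 11,542.03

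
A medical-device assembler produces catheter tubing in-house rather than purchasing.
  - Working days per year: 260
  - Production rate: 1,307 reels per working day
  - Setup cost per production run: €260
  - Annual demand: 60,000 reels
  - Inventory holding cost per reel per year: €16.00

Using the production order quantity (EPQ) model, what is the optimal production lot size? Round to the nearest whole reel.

Daily demand d = 60,000/260 = 230.769; p = 1307; 1 − d/p = 0.82344
EPQ = √(2DS / (H(1 − d/p)))
    = √(2 × 60,000 × 260 / (16 × 0.82344)) ≈ 1,538.87

1,539 reels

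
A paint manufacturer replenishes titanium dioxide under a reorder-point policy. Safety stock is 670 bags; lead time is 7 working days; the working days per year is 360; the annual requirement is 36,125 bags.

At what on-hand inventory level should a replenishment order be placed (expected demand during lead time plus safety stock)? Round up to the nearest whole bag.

1,373 bags

Daily demand d = 36,125 / 360 = 100.347 bags/day
Demand during lead time = 100.347 × 7 = 702.43
Reorder point = 702.43 + 670 = 1,372.43 → round up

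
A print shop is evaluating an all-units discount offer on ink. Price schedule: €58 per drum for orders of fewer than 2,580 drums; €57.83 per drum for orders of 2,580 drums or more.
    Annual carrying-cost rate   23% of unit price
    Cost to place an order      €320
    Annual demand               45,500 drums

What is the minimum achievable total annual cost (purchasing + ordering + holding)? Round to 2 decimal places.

H₁ = 23%×€58 = €13.3400;  H₂ = 23%×€57.83 = €13.3009
EOQ₁ = √(2×45,500×320/13.3400) = 1,477.47  (< 2,580, feasible at tier 1)
EOQ₂ = √(2×45,500×320/13.3009) = 1,479.64  (< 2,580 → use Q = 2,580 at tier-2 price)
TC(tier 1 (EOQ₁), Q≈1,477.5) = €2,658,709.41
TC(tier 2, Q≈2,580.0) = €2,654,066.57
Minimum at tier 2: €2,654,066.57

€2,654,066.57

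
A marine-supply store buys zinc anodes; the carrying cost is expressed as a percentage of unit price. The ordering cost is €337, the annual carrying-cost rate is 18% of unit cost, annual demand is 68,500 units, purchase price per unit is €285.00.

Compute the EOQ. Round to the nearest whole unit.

949 units

Holding cost per unit per year: H = 18% × €285 = €51.3000
2DS/H = 2·68,500·337/51.3 = 899,980.51
EOQ = √899,980.51 ≈ 948.67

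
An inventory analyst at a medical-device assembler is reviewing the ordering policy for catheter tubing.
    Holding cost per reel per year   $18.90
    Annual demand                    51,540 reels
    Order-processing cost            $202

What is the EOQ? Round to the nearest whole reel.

1,050 reels

Optimal lot size Q* = (2 × 51,540 × $202 / $18.9)^½ ≈ 1,049.62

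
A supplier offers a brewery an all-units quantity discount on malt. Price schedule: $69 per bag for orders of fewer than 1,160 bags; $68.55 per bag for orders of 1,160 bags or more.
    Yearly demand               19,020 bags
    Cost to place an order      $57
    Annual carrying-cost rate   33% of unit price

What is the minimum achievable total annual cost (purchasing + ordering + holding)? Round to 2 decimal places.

$1,317,876.07

H₁ = 33%×$69 = $22.7700;  H₂ = 33%×$68.55 = $22.6215
EOQ₁ = √(2×19,020×57/22.7700) = 308.59  (< 1,160, feasible at tier 1)
EOQ₂ = √(2×19,020×57/22.6215) = 309.60  (< 1,160 → use Q = 1,160 at tier-2 price)
TC(tier 1 (EOQ₁), Q≈308.6) = $1,319,406.50
TC(tier 2, Q≈1,160.0) = $1,317,876.07
Minimum at tier 2: $1,317,876.07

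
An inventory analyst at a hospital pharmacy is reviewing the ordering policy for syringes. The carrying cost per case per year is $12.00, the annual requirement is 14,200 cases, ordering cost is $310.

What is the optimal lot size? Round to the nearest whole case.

857 cases

EOQ = √(2DS/H) = √(2 × 14,200 × 310 / 12)
    = √(733,666.67) ≈ 856.54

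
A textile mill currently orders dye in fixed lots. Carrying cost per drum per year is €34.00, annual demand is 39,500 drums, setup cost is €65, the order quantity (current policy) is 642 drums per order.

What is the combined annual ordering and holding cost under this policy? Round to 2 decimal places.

Orders/yr = 39,500/642 = 61.526; ordering cost = 61.526 × €65 = €3,999.22
Average inventory = 642/2 = 321; holding cost = 321 × €34 = €10,914.00
Total = €3,999.22 + €10,914.00 = €14,913.22

€14,913.22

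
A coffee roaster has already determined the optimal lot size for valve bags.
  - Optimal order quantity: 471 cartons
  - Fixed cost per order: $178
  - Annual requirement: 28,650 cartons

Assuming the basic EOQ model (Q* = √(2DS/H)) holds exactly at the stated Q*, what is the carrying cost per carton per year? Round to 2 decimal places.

$45.98

Since Q* = (2DS/H)^½, squaring gives Q*²·H = 2DS.
H = 2DS / Q² = 2 × 28,650 × 178 / 471² = 45.9762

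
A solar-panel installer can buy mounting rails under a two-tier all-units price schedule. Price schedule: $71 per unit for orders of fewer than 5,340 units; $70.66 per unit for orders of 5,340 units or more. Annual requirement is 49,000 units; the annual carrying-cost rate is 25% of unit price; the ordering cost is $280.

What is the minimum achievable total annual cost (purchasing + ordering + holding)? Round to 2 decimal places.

H₁ = 25%×$71 = $17.7500;  H₂ = 25%×$70.66 = $17.6650
EOQ₁ = √(2×49,000×280/17.7500) = 1,243.35  (< 5,340, feasible at tier 1)
EOQ₂ = √(2×49,000×280/17.6650) = 1,246.34  (< 5,340 → use Q = 5,340 at tier-2 price)
TC(tier 1 (EOQ₁), Q≈1,243.3) = $3,501,069.44
TC(tier 2, Q≈5,340.0) = $3,512,074.84
Minimum at tier 1 (EOQ₁): $3,501,069.44

$3,501,069.44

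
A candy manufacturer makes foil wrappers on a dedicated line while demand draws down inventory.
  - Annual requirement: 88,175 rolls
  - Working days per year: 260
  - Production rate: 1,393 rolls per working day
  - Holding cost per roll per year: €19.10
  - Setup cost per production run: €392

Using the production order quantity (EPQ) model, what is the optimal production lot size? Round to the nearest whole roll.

2,187 rolls

Daily demand d = 88,175/260 = 339.135; p = 1393; 1 − d/p = 0.75654
EPQ = √(2DS / (H(1 − d/p)))
    = √(2 × 88,175 × 392 / (19.1 × 0.75654)) ≈ 2,187.24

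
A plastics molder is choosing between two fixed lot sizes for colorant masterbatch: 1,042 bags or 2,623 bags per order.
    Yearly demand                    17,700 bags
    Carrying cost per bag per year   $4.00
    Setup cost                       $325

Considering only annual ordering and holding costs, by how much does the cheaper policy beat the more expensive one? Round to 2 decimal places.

For each Q, cost = (D/Q)·S + (Q/2)·H.
TC(1,042) = (17,700/1,042)×325 + (1,042/2)×4 = $7,604.63
TC(2,623) = (17,700/2,623)×325 + (2,623/2)×4 = $7,439.10
|ΔTC| = |$7,604.63 − $7,439.10| = $165.53

$165.53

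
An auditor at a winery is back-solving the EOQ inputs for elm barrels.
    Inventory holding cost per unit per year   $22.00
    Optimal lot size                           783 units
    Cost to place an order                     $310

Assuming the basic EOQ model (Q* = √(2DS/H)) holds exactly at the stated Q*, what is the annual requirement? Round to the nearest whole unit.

EOQ relation: Q² = 2DS/H, so rearrange for the unknown.
D = Q²H / (2S) = 783² × 22 / (2 × 310) = 21,754.77

21,755 units per year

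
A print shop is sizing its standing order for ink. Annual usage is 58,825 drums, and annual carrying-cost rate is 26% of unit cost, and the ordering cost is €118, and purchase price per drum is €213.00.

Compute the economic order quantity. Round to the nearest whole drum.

501 drums

Carrying cost H = €213 × 26% = €55.3800/drum/yr
Q* = √(2·D·S / H) = √(2·58,825·118 / 55.38) = √250,680.8 ≈ 500.68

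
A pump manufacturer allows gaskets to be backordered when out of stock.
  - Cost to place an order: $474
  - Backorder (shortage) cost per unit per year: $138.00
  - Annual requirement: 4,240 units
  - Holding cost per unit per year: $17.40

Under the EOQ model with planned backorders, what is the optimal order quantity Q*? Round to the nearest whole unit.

510 units

Q* = √(2DS/H) · √((H + b)/b)
   = √(2 × 4,240 × 474 / 17.4) · √((17.4 + 138) / 138)
   = 480.632 × 1.0612 ≈ 510.03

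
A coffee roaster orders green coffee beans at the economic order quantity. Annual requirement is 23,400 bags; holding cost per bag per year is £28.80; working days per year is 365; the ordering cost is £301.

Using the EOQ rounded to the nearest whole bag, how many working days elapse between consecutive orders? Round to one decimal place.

2DS/H = 2·23,400·301/28.8 = 489,125.00
EOQ = √489,125.00 ≈ 699.37 → Q = 699 bags
Days between orders = 365 / (D/Q) = 365 / 33.476 ≈ 10.903

10.9 days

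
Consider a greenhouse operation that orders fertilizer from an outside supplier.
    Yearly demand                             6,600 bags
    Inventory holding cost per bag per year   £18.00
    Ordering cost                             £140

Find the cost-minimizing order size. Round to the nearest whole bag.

EOQ = √(2DS/H) = √(2 × 6,600 × 140 / 18)
    = √(102,666.67) ≈ 320.42

320 bags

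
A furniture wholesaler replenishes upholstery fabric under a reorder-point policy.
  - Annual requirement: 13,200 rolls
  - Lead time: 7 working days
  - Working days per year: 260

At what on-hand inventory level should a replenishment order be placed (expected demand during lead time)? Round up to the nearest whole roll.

356 rolls

Daily demand d = 13,200 / 260 = 50.769 rolls/day
Demand during lead time = 50.769 × 7 = 355.38
Reorder point = 355.38 → round up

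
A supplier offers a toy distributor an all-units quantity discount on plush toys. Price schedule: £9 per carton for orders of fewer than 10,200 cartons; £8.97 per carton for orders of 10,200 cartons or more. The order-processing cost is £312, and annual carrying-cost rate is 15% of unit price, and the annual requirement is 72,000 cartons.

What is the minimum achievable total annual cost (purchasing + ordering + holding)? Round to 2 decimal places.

£654,904.40

H₁ = 15%×£9 = £1.3500;  H₂ = 15%×£8.97 = £1.3455
EOQ₁ = √(2×72,000×312/1.3500) = 5,768.88  (< 10,200, feasible at tier 1)
EOQ₂ = √(2×72,000×312/1.3455) = 5,778.52  (< 10,200 → use Q = 10,200 at tier-2 price)
TC(tier 1 (EOQ₁), Q≈5,768.9) = £655,787.99
TC(tier 2, Q≈10,200.0) = £654,904.40
Minimum at tier 2: £654,904.40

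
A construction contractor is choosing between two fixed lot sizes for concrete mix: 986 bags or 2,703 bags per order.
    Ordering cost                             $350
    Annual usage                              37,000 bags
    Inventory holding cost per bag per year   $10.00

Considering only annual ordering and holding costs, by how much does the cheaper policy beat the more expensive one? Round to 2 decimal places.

$242.10

TC(Q) = (D/Q)S + (Q/2)H
TC(986) = (37,000/986)×350 + (986/2)×10 = $18,063.87
TC(2,703) = (37,000/2,703)×350 + (2,703/2)×10 = $18,305.97
Lots of 986 are cheaper by $242.10.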